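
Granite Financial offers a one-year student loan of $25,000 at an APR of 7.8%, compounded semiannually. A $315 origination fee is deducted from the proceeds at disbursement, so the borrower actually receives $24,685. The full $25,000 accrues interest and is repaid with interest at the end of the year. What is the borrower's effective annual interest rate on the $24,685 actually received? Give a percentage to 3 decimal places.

9.330%

Amount owed after one year: 25,000 × (1 + 0.078/2)^2 = 25,000 × 1.079521 = $26,988.02.
Effective rate on net proceeds: 26,988.02 / 24,685 − 1 = 0.093297 = 9.330%.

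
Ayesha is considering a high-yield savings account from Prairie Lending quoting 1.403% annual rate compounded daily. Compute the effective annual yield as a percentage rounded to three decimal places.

1.413%

EAR = (1 + 0.01403/365)^365 − 1.
= (1 + 0.000038)^365 − 1 = 1.014129 − 1 = 1.413%.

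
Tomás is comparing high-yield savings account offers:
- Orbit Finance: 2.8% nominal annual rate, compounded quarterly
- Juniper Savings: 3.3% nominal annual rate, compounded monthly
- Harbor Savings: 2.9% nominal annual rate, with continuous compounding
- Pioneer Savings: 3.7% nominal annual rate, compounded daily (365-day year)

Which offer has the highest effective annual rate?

Orbit Finance: (1 + 0.028/4)^4 − 1 = 2.830%
Juniper Savings: (1 + 0.033/12)^12 − 1 = 3.350%
Harbor Savings: e^0.029 − 1 = 2.942%
Pioneer Savings: (1 + 0.037/365)^365 − 1 = 3.769%
The highest effective annual rate is Pioneer Savings at 3.769%.

Pioneer Savings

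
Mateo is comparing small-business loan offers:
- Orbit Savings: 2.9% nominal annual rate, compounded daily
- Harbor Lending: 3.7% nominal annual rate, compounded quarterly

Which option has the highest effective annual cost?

Harbor Lending

Orbit Savings: (1 + 0.029/365)^365 − 1 = 2.942%
Harbor Lending: (1 + 0.037/4)^4 − 1 = 3.752%
The highest effective annual rate is Harbor Lending at 3.752%.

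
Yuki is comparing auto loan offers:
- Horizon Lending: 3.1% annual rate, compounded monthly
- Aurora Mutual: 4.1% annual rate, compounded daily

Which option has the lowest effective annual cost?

Horizon Lending: (1 + 0.031/12)^12 − 1 = 3.144%
Aurora Mutual: (1 + 0.041/365)^365 − 1 = 4.185%
The lowest effective annual rate is Horizon Lending at 3.144%.

Horizon Lending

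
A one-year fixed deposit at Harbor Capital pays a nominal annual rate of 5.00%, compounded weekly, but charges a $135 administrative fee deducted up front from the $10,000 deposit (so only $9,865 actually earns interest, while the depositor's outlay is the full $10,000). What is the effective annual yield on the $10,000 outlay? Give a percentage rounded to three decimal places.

3.705%

Value after one year: 9,865 × (1 + 0.0500/52)^52 = 9,865 × 1.051246 = $10,370.54.
Effective yield on the $10,000 outlay: 10,370.54 / 10,000 − 1 = 0.037054 = 3.705%.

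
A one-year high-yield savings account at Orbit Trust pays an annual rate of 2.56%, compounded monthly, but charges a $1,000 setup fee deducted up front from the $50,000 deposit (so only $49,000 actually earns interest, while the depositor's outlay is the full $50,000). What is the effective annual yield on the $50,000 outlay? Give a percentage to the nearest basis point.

Value after one year: 49,000 × (1 + 0.0256/12)^12 = 49,000 × 1.025903 = $50,269.22.
Effective yield on the $50,000 outlay: 50,269.22 / 50,000 − 1 = 0.005384 = 0.54%.

0.54%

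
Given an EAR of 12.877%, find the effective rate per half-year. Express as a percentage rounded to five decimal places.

The per-half-year rate i satisfies (1 + i)^2 = 1 + 0.12877.
i = 1.12877^(1/2) − 1 = 0.0624359 = 6.24359%.

6.24359%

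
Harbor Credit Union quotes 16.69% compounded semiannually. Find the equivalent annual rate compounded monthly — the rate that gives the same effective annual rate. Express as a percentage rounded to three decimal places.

16.138%

EAR = (1 + 0.1669/2)^2 − 1 = 0.173864.
Solve (1 + r/12)^12 = 1.173864: r/12 = 1.173864^(1/12) − 1 = 0.013448, so r = 0.161376 = 16.138%.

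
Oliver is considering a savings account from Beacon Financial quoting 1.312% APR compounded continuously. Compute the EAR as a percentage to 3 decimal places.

1.321%

With continuous compounding, EAR = e^0.01312 − 1.
e^0.01312 = 1.013206, so EAR = 0.013206 = 1.321%.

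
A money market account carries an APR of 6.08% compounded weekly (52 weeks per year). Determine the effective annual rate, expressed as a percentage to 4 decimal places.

6.2649%

EAR = (1 + 0.0608/52)^52 − 1.
= 1.062649 − 1 = 6.2649%.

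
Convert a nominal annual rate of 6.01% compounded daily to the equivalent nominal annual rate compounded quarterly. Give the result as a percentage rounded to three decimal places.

6.055%

EAR = (1 + 0.0601/365)^365 − 1 = 0.061937.
Solve (1 + r/4)^4 = 1.061937: r/4 = 1.061937^(1/4) − 1 = 0.015137, so r = 0.060549 = 6.055%.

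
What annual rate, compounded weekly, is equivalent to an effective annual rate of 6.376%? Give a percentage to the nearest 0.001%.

(1 + r/52)^52 − 1 = 0.06376, so 1 + r/52 = 1.06376^(1/52).
r/52 = 0.001189, so r = 0.061847 = 6.185%.

6.185%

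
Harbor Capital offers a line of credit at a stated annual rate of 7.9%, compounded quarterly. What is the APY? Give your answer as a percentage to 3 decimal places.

8.137%

EAR = (1 + 0.079/4)^4 − 1.
= (1 + 0.019750)^4 − 1 = 1.081371 − 1 = 8.137%.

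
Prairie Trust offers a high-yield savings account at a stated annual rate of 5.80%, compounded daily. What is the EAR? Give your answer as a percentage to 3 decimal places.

5.971%

EAR = (1 + 0.0580/365)^365 − 1.
= 1.059710 − 1 = 5.971%.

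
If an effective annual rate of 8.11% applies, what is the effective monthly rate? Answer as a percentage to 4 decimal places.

The per-month rate i satisfies (1 + i)^12 = 1 + 0.0811.
i = 1.0811^(1/12) − 1 = 0.0065194 = 0.6519%.

0.6519%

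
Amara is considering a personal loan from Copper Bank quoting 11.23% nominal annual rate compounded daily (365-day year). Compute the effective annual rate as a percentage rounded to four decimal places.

EAR = (1 + 0.1123/365)^365 − 1.
= (1 + 0.000308)^365 − 1 = 1.118829 − 1 = 11.8829%.

11.8829%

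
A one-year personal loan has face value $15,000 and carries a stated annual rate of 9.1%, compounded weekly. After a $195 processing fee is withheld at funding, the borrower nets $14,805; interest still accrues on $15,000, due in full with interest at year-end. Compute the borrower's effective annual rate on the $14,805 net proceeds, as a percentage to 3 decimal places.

10.961%

Amount owed after one year: 15,000 × (1 + 0.091/52)^52 = 15,000 × 1.095182 = $16,427.73.
Effective rate on net proceeds: 16,427.73 / 14,805 − 1 = 0.109607 = 10.961%.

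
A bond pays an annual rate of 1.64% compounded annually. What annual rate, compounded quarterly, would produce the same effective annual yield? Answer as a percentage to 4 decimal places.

Compounded annually, EAR = nominal = 0.016400.
Solve (1 + r/4)^4 = 1.016400: r/4 = 1.016400^(1/4) − 1 = 0.004075, so r = 0.016300 = 1.6300%.

1.6300%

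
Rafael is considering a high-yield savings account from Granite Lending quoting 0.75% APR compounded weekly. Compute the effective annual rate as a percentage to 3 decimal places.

EAR = (1 + 0.0075/52)^52 − 1.
= 1.007528 − 1 = 0.753%.

0.753%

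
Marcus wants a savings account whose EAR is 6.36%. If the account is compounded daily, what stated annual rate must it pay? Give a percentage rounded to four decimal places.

6.1665%

(1 + r/365)^365 − 1 = 0.0636, so 1 + r/365 = 1.0636^(1/365).
r/365 = 0.000169, so r = 0.061665 = 6.1665%.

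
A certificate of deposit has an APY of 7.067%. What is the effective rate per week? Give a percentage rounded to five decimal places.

The per-week rate i satisfies (1 + i)^52 = 1 + 0.07067.
i = 1.07067^(1/52) − 1 = 0.0013140 = 0.13140%.

0.13140%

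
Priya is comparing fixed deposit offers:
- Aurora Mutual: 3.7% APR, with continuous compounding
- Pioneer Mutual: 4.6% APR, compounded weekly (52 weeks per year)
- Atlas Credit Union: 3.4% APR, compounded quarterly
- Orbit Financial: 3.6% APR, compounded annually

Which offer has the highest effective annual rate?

Pioneer Mutual

Aurora Mutual: e^0.037 − 1 = 3.769%
Pioneer Mutual: (1 + 0.046/52)^52 − 1 = 4.705%
Atlas Credit Union: (1 + 0.034/4)^4 − 1 = 3.444%
Orbit Financial: compounded annually, EAR = 3.600%
The highest effective annual rate is Pioneer Mutual at 4.705%.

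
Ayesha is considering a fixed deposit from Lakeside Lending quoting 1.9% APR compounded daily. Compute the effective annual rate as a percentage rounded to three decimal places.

EAR = (1 + 0.019/365)^365 − 1.
= (1 + 0.000052)^365 − 1 = 1.019181 − 1 = 1.918%.

1.918%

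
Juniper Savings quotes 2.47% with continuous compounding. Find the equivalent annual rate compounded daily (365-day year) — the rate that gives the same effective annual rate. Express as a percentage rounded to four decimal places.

2.4701%

EAR under continuous compounding: e^0.0247 − 1 = 0.025008.
Solve (1 + r/365)^365 = 1.025008: r/365 = 1.025008^(1/365) − 1 = 0.000068, so r = 0.024701 = 2.4701%.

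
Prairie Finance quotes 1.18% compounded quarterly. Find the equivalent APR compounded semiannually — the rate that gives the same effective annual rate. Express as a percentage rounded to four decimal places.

1.1817%

EAR = (1 + 0.0118/4)^4 − 1 = 0.011852.
Solve (1 + r/2)^2 = 1.011852: r/2 = 1.011852^(1/2) − 1 = 0.005909, so r = 0.011817 = 1.1817%.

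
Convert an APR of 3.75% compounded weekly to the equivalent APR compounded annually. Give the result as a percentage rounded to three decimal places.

3.820%

EAR = (1 + 0.0375/52)^52 − 1 = 0.038198.
Compounded annually, the equivalent nominal rate is the EAR itself: 3.820%.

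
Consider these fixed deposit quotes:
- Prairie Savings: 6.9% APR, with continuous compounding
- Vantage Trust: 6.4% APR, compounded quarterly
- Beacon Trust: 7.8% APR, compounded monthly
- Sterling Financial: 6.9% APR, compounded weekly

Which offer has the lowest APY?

Prairie Savings: e^0.069 − 1 = 7.144%
Vantage Trust: (1 + 0.064/4)^4 − 1 = 6.555%
Beacon Trust: (1 + 0.078/12)^12 − 1 = 8.085%
Sterling Financial: (1 + 0.069/52)^52 − 1 = 7.139%
The lowest effective annual rate is Vantage Trust at 6.555%.

Vantage Trust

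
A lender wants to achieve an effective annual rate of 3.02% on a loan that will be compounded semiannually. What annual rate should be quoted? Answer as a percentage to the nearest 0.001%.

2.998%

(1 + r/2)^2 − 1 = 0.0302, so 1 + r/2 = 1.0302^(1/2).
r/2 = 0.014988, so r = 0.029975 = 2.998%.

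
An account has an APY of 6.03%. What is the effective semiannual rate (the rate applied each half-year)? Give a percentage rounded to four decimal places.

The per-half-year rate i satisfies (1 + i)^2 = 1 + 0.0603.
i = 1.0603^(1/2) − 1 = 0.0297087 = 2.9709%.

2.9709%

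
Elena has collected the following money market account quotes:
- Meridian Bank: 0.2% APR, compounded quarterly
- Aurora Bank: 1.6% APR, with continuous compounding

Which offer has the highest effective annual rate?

Aurora Bank

Meridian Bank: (1 + 0.002/4)^4 − 1 = 0.200%
Aurora Bank: e^0.016 − 1 = 1.613%
The highest effective annual rate is Aurora Bank at 1.613%.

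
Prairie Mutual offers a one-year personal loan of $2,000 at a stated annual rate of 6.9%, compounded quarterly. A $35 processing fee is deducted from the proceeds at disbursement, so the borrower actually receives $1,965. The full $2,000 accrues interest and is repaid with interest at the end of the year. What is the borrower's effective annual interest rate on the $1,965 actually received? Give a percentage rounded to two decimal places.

8.99%

Amount owed after one year: 2,000 × (1 + 0.069/4)^4 = 2,000 × 1.070806 = $2,141.61.
Effective rate on net proceeds: 2,141.61 / 1,965 − 1 = 0.089879 = 8.99%.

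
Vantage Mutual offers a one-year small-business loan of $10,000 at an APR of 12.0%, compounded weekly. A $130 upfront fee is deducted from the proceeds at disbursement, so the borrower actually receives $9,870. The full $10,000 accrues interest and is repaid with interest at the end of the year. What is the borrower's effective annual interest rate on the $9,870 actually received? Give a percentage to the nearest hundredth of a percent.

14.22%

Amount owed after one year: 10,000 × (1 + 0.120/52)^52 = 10,000 × 1.127341 = $11,273.41.
Effective rate on net proceeds: 11,273.41 / 9,870 − 1 = 0.142189 = 14.22%.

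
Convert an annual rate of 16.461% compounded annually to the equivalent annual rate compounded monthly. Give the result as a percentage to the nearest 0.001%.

15.336%

Compounded annually, EAR = nominal = 0.164610.
Solve (1 + r/12)^12 = 1.164610: r/12 = 1.164610^(1/12) − 1 = 0.012780, so r = 0.153358 = 15.336%.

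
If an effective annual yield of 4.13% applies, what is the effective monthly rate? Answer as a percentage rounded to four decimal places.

0.3378%

The per-month rate i satisfies (1 + i)^12 = 1 + 0.0413.
i = 1.0413^(1/12) − 1 = 0.0033782 = 0.3378%.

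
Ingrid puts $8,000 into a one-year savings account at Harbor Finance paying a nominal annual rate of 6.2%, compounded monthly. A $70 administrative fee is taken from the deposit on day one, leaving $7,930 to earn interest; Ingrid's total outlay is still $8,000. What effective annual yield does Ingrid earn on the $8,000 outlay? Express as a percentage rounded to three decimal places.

Value after one year: 7,930 × (1 + 0.062/12)^12 = 7,930 × 1.063793 = $8,435.87.
Effective yield on the $8,000 outlay: 8,435.87 / 8,000 − 1 = 0.054484 = 5.448%.

5.448%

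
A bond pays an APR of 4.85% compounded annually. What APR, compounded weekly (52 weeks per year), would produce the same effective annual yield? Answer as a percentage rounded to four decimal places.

Compounded annually, EAR = nominal = 0.048500.
Solve (1 + r/52)^52 = 1.048500: r/52 = 1.048500^(1/52) − 1 = 0.000911, so r = 0.047382 = 4.7382%.

4.7382%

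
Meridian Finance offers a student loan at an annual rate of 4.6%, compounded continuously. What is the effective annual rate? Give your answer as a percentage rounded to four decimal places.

4.7074%

With continuous compounding, EAR = e^0.046 − 1.
e^0.046 = 1.047074, so EAR = 0.047074 = 4.7074%.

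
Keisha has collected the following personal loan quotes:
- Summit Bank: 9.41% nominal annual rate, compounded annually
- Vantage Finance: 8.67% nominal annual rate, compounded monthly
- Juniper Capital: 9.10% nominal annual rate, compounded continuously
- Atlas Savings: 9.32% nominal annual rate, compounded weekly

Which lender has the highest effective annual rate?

Atlas Savings

Summit Bank: compounded annually, EAR = 9.410%
Vantage Finance: (1 + 0.0867/12)^12 − 1 = 9.023%
Juniper Capital: e^0.0910 − 1 = 9.527%
Atlas Savings: (1 + 0.0932/52)^52 − 1 = 9.759%
The highest effective annual rate is Atlas Savings at 9.759%.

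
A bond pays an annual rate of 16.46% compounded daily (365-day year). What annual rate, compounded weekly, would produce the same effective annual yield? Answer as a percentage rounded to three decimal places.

EAR = (1 + 0.1646/365)^365 − 1 = 0.178878.
Solve (1 + r/52)^52 = 1.178878: r/52 = 1.178878^(1/52) − 1 = 0.003170, so r = 0.164824 = 16.482%.

16.482%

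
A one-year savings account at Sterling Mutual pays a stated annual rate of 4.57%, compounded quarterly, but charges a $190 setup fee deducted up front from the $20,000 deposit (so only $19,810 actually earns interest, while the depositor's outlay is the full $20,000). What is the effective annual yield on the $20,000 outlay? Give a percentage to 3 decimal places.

Value after one year: 19,810 × (1 + 0.0457/4)^4 = 19,810 × 1.046489 = $20,730.95.
Effective yield on the $20,000 outlay: 20,730.95 / 20,000 − 1 = 0.036548 = 3.655%.

3.655%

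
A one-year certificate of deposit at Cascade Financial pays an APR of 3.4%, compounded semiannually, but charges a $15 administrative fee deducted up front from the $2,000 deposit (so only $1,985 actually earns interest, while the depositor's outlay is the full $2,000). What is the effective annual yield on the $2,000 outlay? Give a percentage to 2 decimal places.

2.65%

Value after one year: 1,985 × (1 + 0.034/2)^2 = 1,985 × 1.034289 = $2,053.06.
Effective yield on the $2,000 outlay: 2,053.06 / 2,000 − 1 = 0.026532 = 2.65%.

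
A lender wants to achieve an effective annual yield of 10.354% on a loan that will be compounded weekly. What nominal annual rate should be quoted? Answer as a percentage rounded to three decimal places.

9.862%

(1 + r/52)^52 − 1 = 0.10354, so 1 + r/52 = 1.10354^(1/52).
r/52 = 0.001896, so r = 0.098617 = 9.862%.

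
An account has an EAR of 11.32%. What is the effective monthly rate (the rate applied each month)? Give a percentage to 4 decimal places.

0.8977%

The per-month rate i satisfies (1 + i)^12 = 1 + 0.1132.
i = 1.1132^(1/12) − 1 = 0.0089766 = 0.8977%.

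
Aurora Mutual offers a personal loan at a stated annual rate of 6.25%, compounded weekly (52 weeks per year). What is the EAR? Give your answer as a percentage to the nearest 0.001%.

6.445%

EAR = (1 + 0.0625/52)^52 − 1.
= (1 + 0.001202)^52 − 1 = 1.064455 − 1 = 6.445%.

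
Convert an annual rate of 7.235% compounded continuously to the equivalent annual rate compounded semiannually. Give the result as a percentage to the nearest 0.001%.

EAR under continuous compounding: e^0.07235 − 1 = 0.075032.
Solve (1 + r/2)^2 = 1.075032: r/2 = 1.075032^(1/2) − 1 = 0.036837, so r = 0.073675 = 7.367%.

7.367%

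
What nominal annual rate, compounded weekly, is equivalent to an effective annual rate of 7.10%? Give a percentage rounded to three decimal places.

6.864%

(1 + r/52)^52 − 1 = 0.0710, so 1 + r/52 = 1.0710^(1/52).
r/52 = 0.001320, so r = 0.068638 = 6.864%.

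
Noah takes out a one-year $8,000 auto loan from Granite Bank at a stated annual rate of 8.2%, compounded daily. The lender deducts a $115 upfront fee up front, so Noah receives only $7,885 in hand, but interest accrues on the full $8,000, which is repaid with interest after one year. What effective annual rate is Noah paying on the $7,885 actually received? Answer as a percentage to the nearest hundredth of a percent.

Amount owed after one year: 8,000 × (1 + 0.082/365)^365 = 8,000 × 1.085446 = $8,683.57.
Effective rate on net proceeds: 8,683.57 / 7,885 − 1 = 0.101277 = 10.13%.

10.13%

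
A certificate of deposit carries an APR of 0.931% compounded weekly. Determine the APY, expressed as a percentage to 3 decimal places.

EAR = (1 + 0.00931/52)^52 − 1.
= (1 + 0.000179)^52 − 1 = 1.009353 − 1 = 0.935%.

0.935%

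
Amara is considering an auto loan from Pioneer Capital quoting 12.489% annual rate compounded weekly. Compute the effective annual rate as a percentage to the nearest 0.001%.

EAR = (1 + 0.12489/52)^52 − 1.
= (1 + 0.002402)^52 − 1 = 1.132854 − 1 = 13.285%.

13.285%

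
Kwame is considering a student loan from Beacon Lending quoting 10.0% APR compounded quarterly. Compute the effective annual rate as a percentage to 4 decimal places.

EAR = (1 + 0.100/4)^4 − 1.
= (1 + 0.025000)^4 − 1 = 1.103813 − 1 = 10.3813%.

10.3813%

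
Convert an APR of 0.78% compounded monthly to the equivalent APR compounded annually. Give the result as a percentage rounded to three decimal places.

EAR = (1 + 0.0078/12)^12 − 1 = 0.007828.
Compounded annually, the equivalent nominal rate is the EAR itself: 0.783%.

0.783%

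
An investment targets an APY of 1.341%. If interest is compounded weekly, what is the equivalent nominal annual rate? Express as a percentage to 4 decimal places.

(1 + r/52)^52 − 1 = 0.01341, so 1 + r/52 = 1.01341^(1/52).
r/52 = 0.000256, so r = 0.013323 = 1.3323%.

1.3323%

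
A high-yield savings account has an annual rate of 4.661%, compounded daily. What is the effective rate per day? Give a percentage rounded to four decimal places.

0.0128%

With a nominal annual rate compounded daily, the periodic rate is the nominal rate divided by 365.
i = 0.04661 / 365 = 0.0001277 = 0.0128%.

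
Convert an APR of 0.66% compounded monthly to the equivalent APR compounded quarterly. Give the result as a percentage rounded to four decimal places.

EAR = (1 + 0.0066/12)^12 − 1 = 0.006620.
Solve (1 + r/4)^4 = 1.006620: r/4 = 1.006620^(1/4) − 1 = 0.001651, so r = 0.006604 = 0.6604%.

0.6604%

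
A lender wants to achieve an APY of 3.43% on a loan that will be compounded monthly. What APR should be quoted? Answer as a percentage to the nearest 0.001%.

3.377%

(1 + r/12)^12 − 1 = 0.0343, so 1 + r/12 = 1.0343^(1/12).
r/12 = 0.002814, so r = 0.033772 = 3.377%.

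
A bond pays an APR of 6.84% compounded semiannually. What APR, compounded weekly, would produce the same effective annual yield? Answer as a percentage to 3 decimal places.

EAR = (1 + 0.0684/2)^2 − 1 = 0.069570.
Solve (1 + r/52)^52 = 1.069570: r/52 = 1.069570^(1/52) − 1 = 0.001294, so r = 0.067300 = 6.730%.

6.730%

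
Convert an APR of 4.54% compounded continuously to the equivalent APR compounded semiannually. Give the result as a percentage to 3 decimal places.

EAR under continuous compounding: e^0.0454 − 1 = 0.046446.
Solve (1 + r/2)^2 = 1.046446: r/2 = 1.046446^(1/2) − 1 = 0.022960, so r = 0.045919 = 4.592%.

4.592%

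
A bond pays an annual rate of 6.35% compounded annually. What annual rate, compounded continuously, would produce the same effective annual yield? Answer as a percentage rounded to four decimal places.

Compounded annually, EAR = nominal = 0.063500.
Equivalent continuous rate: r = ln(1 + 0.063500) = 0.061565 = 6.1565%.

6.1565%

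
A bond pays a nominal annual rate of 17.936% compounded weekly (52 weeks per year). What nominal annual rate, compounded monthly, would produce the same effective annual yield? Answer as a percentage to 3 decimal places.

EAR = (1 + 0.17936/52)^52 − 1 = 0.196082.
Solve (1 + r/12)^12 = 1.196082: r/12 = 1.196082^(1/12) − 1 = 0.015033, so r = 0.180394 = 18.039%.

18.039%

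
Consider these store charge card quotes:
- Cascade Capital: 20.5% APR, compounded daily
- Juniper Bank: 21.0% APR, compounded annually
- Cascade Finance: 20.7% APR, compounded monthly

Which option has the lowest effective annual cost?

Juniper Bank

Cascade Capital: (1 + 0.205/365)^365 − 1 = 22.745%
Juniper Bank: compounded annually, EAR = 21.000%
Cascade Finance: (1 + 0.207/12)^12 − 1 = 22.781%
The lowest effective annual rate is Juniper Bank at 21.000%.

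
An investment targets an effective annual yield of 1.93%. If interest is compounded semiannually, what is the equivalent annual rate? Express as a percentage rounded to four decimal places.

(1 + r/2)^2 − 1 = 0.0193, so 1 + r/2 = 1.0193^(1/2).
r/2 = 0.009604, so r = 0.019208 = 1.9208%.

1.9208%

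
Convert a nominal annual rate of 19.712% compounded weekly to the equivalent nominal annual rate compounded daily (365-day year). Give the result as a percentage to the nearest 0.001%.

EAR = (1 + 0.19712/52)^52 − 1 = 0.217436.
Solve (1 + r/365)^365 = 1.217436: r/365 = 1.217436^(1/365) − 1 = 0.000539, so r = 0.196800 = 19.680%.

19.680%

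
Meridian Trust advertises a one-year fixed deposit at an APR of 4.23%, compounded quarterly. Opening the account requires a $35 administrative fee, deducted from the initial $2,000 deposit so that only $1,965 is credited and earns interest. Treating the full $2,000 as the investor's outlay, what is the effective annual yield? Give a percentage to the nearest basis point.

Value after one year: 1,965 × (1 + 0.0423/4)^4 = 1,965 × 1.042976 = $2,049.45.
Effective yield on the $2,000 outlay: 2,049.45 / 2,000 − 1 = 0.024724 = 2.47%.

2.47%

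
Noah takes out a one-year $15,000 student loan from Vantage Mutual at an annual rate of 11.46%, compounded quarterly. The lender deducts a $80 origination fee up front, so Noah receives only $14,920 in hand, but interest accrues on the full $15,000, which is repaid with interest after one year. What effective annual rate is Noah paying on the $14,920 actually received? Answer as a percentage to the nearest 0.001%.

Amount owed after one year: 15,000 × (1 + 0.1146/4)^4 = 15,000 × 1.119620 = $16,794.30.
Effective rate on net proceeds: 16,794.30 / 14,920 − 1 = 0.125623 = 12.562%.

12.562%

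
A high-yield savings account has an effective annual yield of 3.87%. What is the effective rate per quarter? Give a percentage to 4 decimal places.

0.9538%

The per-quarter rate i satisfies (1 + i)^4 = 1 + 0.0387.
i = 1.0387^(1/4) − 1 = 0.0095377 = 0.9538%.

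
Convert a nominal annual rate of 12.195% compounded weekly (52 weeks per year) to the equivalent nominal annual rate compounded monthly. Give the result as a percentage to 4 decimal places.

12.2428%

EAR = (1 + 0.12195/52)^52 − 1 = 0.129536.
Solve (1 + r/12)^12 = 1.129536: r/12 = 1.129536^(1/12) − 1 = 0.010202, so r = 0.122428 = 12.2428%.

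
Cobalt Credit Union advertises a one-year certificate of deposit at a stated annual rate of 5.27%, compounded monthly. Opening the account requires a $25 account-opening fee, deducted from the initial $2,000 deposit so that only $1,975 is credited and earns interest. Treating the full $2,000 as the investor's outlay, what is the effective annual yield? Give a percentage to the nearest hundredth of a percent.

4.08%

Value after one year: 1,975 × (1 + 0.0527/12)^12 = 1,975 × 1.053992 = $2,081.63.
Effective yield on the $2,000 outlay: 2,081.63 / 2,000 − 1 = 0.040817 = 4.08%.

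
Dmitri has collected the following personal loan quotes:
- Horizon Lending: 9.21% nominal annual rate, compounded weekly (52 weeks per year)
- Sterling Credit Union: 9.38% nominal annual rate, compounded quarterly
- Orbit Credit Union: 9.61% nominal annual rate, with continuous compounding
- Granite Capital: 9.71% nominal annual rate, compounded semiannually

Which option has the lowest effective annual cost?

Horizon Lending: (1 + 0.0921/52)^52 − 1 = 9.639%
Sterling Credit Union: (1 + 0.0938/4)^4 − 1 = 9.715%
Orbit Credit Union: e^0.0961 − 1 = 10.087%
Granite Capital: (1 + 0.0971/2)^2 − 1 = 9.946%
The lowest effective annual rate is Horizon Lending at 9.639%.

Horizon Lending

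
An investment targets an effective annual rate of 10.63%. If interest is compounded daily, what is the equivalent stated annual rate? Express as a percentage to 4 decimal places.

(1 + r/365)^365 − 1 = 0.1063, so 1 + r/365 = 1.1063^(1/365).
r/365 = 0.000277, so r = 0.101035 = 10.1035%.

10.1035%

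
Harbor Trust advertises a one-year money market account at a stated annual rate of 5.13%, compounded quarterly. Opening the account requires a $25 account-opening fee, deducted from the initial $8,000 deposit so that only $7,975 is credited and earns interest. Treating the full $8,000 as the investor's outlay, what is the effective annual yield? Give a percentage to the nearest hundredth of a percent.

Value after one year: 7,975 × (1 + 0.0513/4)^4 = 7,975 × 1.052295 = $8,392.06.
Effective yield on the $8,000 outlay: 8,392.06 / 8,000 − 1 = 0.049007 = 4.90%.

4.90%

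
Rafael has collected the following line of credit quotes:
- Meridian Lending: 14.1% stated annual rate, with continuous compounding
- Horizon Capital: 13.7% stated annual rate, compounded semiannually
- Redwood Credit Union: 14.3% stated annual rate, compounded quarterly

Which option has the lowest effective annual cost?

Meridian Lending: e^0.141 − 1 = 15.142%
Horizon Capital: (1 + 0.137/2)^2 − 1 = 14.169%
Redwood Credit Union: (1 + 0.143/4)^4 − 1 = 15.085%
The lowest effective annual rate is Horizon Capital at 14.169%.

Horizon Capital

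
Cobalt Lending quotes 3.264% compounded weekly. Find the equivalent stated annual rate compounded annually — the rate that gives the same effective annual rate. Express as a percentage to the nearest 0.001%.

EAR = (1 + 0.03264/52)^52 − 1 = 0.033168.
Compounded annually, the equivalent nominal rate is the EAR itself: 3.317%.

3.317%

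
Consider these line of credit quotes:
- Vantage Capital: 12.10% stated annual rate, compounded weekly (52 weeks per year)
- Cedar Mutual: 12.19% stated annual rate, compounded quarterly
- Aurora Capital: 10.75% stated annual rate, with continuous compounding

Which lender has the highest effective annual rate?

Vantage Capital: (1 + 0.1210/52)^52 − 1 = 12.847%
Cedar Mutual: (1 + 0.1219/4)^4 − 1 = 12.759%
Aurora Capital: e^0.1075 − 1 = 11.349%
The highest effective annual rate is Vantage Capital at 12.847%.

Vantage Capital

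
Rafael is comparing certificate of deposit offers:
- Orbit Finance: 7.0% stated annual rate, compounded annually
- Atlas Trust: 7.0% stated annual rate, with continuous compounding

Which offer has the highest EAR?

Orbit Finance: compounded annually, EAR = 7.000%
Atlas Trust: e^0.070 − 1 = 7.251%
The highest effective annual rate is Atlas Trust at 7.251%.

Atlas Trust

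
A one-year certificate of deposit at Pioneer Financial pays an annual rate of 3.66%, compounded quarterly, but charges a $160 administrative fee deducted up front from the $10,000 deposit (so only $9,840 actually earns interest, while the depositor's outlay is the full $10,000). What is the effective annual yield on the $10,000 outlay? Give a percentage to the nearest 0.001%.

2.051%

Value after one year: 9,840 × (1 + 0.0366/4)^4 = 9,840 × 1.037105 = $10,205.12.
Effective yield on the $10,000 outlay: 10,205.12 / 10,000 − 1 = 0.020512 = 2.051%.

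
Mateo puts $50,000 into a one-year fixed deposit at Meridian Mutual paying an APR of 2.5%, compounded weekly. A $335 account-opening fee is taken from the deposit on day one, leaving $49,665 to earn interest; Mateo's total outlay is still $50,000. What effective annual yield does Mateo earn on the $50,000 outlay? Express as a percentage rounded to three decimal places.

Value after one year: 49,665 × (1 + 0.025/52)^52 = 49,665 × 1.025309 = $50,921.97.
Effective yield on the $50,000 outlay: 50,921.97 / 50,000 − 1 = 0.018439 = 1.844%.

1.844%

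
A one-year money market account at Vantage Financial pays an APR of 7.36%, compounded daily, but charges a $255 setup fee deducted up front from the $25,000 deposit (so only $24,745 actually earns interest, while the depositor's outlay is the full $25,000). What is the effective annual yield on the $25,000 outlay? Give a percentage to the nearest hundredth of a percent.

6.54%

Value after one year: 24,745 × (1 + 0.0736/365)^365 = 24,745 × 1.076368 = $26,634.73.
Effective yield on the $25,000 outlay: 26,634.73 / 25,000 − 1 = 0.065389 = 6.54%.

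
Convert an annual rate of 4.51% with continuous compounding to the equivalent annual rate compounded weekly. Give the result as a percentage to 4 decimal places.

4.5120%

EAR under continuous compounding: e^0.0451 − 1 = 0.046132.
Solve (1 + r/52)^52 = 1.046132: r/52 = 1.046132^(1/52) − 1 = 0.000868, so r = 0.045120 = 4.5120%.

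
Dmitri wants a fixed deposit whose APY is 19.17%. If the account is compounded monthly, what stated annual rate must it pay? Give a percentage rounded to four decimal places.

(1 + r/12)^12 − 1 = 0.1917, so 1 + r/12 = 1.1917^(1/12).
r/12 = 0.014722, so r = 0.176669 = 17.6669%.

17.6669%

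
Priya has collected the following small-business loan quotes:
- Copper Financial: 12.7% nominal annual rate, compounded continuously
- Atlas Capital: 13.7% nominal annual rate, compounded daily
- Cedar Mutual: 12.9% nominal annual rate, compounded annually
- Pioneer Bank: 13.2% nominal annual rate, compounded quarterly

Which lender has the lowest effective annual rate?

Copper Financial: e^0.127 − 1 = 13.542%
Atlas Capital: (1 + 0.137/365)^365 − 1 = 14.680%
Cedar Mutual: compounded annually, EAR = 12.900%
Pioneer Bank: (1 + 0.132/4)^4 − 1 = 13.868%
The lowest effective annual rate is Cedar Mutual at 12.900%.

Cedar Mutual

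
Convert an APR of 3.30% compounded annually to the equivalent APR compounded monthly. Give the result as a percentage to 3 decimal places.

3.251%

Compounded annually, EAR = nominal = 0.033000.
Solve (1 + r/12)^12 = 1.033000: r/12 = 1.033000^(1/12) − 1 = 0.002709, so r = 0.032511 = 3.251%.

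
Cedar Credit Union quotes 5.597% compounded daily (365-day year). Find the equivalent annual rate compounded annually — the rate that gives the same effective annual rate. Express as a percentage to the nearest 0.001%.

EAR = (1 + 0.05597/365)^365 − 1 = 0.057561.
Compounded annually, the equivalent nominal rate is the EAR itself: 5.756%.

5.756%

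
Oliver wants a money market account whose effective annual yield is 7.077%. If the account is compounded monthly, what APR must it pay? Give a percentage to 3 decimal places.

(1 + r/12)^12 − 1 = 0.07077, so 1 + r/12 = 1.07077^(1/12).
r/12 = 0.005714, so r = 0.068573 = 6.857%.

6.857%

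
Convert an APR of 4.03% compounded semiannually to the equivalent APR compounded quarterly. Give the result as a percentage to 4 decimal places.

EAR = (1 + 0.0403/2)^2 − 1 = 0.040706.
Solve (1 + r/4)^4 = 1.040706: r/4 = 1.040706^(1/4) − 1 = 0.010025, so r = 0.040099 = 4.0099%.

4.0099%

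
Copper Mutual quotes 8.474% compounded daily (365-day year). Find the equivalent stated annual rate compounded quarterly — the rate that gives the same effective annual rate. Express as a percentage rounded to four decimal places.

8.5634%

EAR = (1 + 0.08474/365)^365 − 1 = 0.088423.
Solve (1 + r/4)^4 = 1.088423: r/4 = 1.088423^(1/4) − 1 = 0.021408, so r = 0.085634 = 8.5634%.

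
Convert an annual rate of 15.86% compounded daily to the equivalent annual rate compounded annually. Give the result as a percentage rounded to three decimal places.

EAR = (1 + 0.1586/365)^365 − 1 = 0.171829.
Compounded annually, the equivalent nominal rate is the EAR itself: 17.183%.

17.183%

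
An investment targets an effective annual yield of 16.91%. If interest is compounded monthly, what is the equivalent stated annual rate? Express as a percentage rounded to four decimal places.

15.7256%

(1 + r/12)^12 − 1 = 0.1691, so 1 + r/12 = 1.1691^(1/12).
r/12 = 0.013105, so r = 0.157256 = 15.7256%.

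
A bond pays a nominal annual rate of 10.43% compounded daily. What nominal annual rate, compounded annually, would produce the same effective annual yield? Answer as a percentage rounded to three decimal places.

EAR = (1 + 0.1043/365)^365 − 1 = 0.109917.
Compounded annually, the equivalent nominal rate is the EAR itself: 10.992%.

10.992%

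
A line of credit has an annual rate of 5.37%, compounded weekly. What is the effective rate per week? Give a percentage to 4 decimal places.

With a nominal annual rate compounded weekly, the periodic rate is the nominal rate divided by 52.
i = 0.0537 / 52 = 0.0010327 = 0.1033%.

0.1033%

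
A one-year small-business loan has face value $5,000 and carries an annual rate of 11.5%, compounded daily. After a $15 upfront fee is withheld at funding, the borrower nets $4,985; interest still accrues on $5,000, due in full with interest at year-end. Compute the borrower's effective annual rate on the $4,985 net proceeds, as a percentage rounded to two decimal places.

Amount owed after one year: 5,000 × (1 + 0.115/365)^365 = 5,000 × 1.121853 = $5,609.27.
Effective rate on net proceeds: 5,609.27 / 4,985 − 1 = 0.125229 = 12.52%.

12.52%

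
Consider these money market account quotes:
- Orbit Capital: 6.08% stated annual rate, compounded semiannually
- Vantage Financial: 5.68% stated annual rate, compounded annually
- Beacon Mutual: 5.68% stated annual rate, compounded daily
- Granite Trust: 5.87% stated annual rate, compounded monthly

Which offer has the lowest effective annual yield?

Vantage Financial

Orbit Capital: (1 + 0.0608/2)^2 − 1 = 6.172%
Vantage Financial: compounded annually, EAR = 5.680%
Beacon Mutual: (1 + 0.0568/365)^365 − 1 = 5.844%
Granite Trust: (1 + 0.0587/12)^12 − 1 = 6.031%
The lowest effective annual rate is Vantage Financial at 5.680%.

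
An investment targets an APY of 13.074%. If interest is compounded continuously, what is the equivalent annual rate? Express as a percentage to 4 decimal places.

12.2872%

Continuous: nominal r satisfies e^r − 1 = 0.13074.
r = ln(1 + 0.13074) = ln(1.13074) = 0.122872 = 12.2872%.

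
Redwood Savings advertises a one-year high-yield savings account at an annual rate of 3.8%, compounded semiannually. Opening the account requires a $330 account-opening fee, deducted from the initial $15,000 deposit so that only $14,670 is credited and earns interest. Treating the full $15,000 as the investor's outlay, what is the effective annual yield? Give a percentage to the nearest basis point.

Value after one year: 14,670 × (1 + 0.038/2)^2 = 14,670 × 1.038361 = $15,232.76.
Effective yield on the $15,000 outlay: 15,232.76 / 15,000 − 1 = 0.015517 = 1.55%.

1.55%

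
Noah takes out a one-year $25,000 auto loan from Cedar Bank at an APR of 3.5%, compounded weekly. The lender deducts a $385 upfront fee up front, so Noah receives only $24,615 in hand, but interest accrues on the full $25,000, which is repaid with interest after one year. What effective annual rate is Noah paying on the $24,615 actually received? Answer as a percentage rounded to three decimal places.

5.181%

Amount owed after one year: 25,000 × (1 + 0.035/52)^52 = 25,000 × 1.035608 = $25,890.19.
Effective rate on net proceeds: 25,890.19 / 24,615 − 1 = 0.051805 = 5.181%.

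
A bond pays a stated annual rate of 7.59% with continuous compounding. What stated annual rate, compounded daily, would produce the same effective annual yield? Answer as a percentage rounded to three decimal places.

EAR under continuous compounding: e^0.0759 − 1 = 0.078855.
Solve (1 + r/365)^365 = 1.078855: r/365 = 1.078855^(1/365) − 1 = 0.000208, so r = 0.075908 = 7.591%.

7.591%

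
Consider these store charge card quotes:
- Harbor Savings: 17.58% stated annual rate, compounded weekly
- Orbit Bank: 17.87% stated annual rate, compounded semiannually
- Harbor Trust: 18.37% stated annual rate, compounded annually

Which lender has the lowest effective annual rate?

Harbor Savings: (1 + 0.1758/52)^52 − 1 = 19.185%
Orbit Bank: (1 + 0.1787/2)^2 − 1 = 18.668%
Harbor Trust: compounded annually, EAR = 18.370%
The lowest effective annual rate is Harbor Trust at 18.370%.

Harbor Trust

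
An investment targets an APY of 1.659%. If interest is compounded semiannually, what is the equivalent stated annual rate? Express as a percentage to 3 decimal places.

1.652%

(1 + r/2)^2 − 1 = 0.01659, so 1 + r/2 = 1.01659^(1/2).
r/2 = 0.008261, so r = 0.016522 = 1.652%.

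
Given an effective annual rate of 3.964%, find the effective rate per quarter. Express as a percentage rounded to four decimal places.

0.9766%

The per-quarter rate i satisfies (1 + i)^4 = 1 + 0.03964.
i = 1.03964^(1/4) − 1 = 0.0097660 = 0.9766%.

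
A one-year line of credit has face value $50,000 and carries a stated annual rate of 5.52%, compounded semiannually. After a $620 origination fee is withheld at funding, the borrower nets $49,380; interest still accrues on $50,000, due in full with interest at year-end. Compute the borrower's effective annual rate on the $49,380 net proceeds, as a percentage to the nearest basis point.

6.92%

Amount owed after one year: 50,000 × (1 + 0.0552/2)^2 = 50,000 × 1.055962 = $52,798.09.
Effective rate on net proceeds: 52,798.09 / 49,380 − 1 = 0.069220 = 6.92%.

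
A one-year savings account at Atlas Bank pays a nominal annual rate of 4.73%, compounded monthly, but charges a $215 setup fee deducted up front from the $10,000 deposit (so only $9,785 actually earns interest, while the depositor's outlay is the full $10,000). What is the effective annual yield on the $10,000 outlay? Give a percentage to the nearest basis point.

2.58%

Value after one year: 9,785 × (1 + 0.0473/12)^12 = 9,785 × 1.048339 = $10,258.00.
Effective yield on the $10,000 outlay: 10,258.00 / 10,000 − 1 = 0.025800 = 2.58%.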